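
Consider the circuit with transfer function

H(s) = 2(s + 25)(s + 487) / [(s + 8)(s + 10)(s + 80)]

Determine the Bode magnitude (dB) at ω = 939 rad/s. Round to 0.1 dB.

At s = jω = j939:
zero (s+25): 25 + j939 → |·| = √(25²+939²) = √882346 ≈ 939.33, ∠ = arctan(939/25) ≈ 88.47°
zero (s+487): 487 + j939 → |·| = √(487²+939²) = √1118890 ≈ 1057.8, ∠ = arctan(939/487) ≈ 62.59°
pole (s+8): 8 + j939 → |·| = √(8²+939²) = √881785 ≈ 939.03, ∠ = arctan(939/8) ≈ 89.51°
pole (s+10): 10 + j939 → |·| = √(10²+939²) = √881821 ≈ 939.05, ∠ = arctan(939/10) ≈ 89.39°
pole (s+80): 80 + j939 → |·| = √(80²+939²) = √888121 ≈ 942.4, ∠ = arctan(939/80) ≈ 85.13°
|H| = 2 · 9.9362e+05 / 8.31e+08 ≈ 0.0023914
Gain = 20 log₁₀(0.0023914) ≈ -52.43 dB

-52.4 dB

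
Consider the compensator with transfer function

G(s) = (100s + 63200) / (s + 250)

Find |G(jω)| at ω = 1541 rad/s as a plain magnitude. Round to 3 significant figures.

107

Substitute s = j1541:
Numerator: 100(j1541) + 63200 = 63200 + j154100
Denominator: (j1541) + 250 = 250 + j1541
|N| = √(63200² + 154100²) ≈ 1.6656e+05, ∠N ≈ 67.70°
|D| = √(250² + 1541²) ≈ 1561.1, ∠D ≈ 80.79°
|G| = 1.6656e+05 / 1561.1 ≈ 106.69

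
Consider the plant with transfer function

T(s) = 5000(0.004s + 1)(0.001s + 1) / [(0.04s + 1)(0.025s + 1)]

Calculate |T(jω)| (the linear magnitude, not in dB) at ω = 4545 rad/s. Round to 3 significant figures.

At ω = 4545 rad/s:
zero (1 + j4545·0.004) = 1 + j18.18 → |·| ≈ 18.207, ∠ ≈ 86.85°
zero (1 + j4545·0.001) = 1 + j4.545 → |·| ≈ 4.6537, ∠ ≈ 77.59°
pole (1 + j4545·0.04) = 1 + j181.8 → |·| ≈ 181.8, ∠ ≈ 89.68°
pole (1 + j4545·0.025) = 1 + j113.625 → |·| ≈ 113.63, ∠ ≈ 89.50°
|T| = 5000 · 18.207 · 4.6537 / (181.8 · 113.63) ≈ 20.508

20.5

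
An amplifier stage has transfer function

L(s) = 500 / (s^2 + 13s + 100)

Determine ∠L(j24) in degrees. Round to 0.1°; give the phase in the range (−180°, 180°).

At s = jω = j24:
quadratic: (j24)² + 13·j24 + 100 = -476 + j312 → |·| ≈ 569.14, ∠ ≈ 146.76°
∠L = 0.00° − 146.76° = -146.76°

-146.8°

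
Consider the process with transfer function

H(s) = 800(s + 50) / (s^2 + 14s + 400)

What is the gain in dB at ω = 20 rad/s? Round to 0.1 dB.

At s = jω = j20:
zero (s+50): 50 + j20 → |·| = √(50²+20²) = √2900 ≈ 53.852, ∠ = arctan(20/50) ≈ 21.80°
quadratic: (j20)² + 14·j20 + 400 = 0 + j280 → |·| ≈ 280, ∠ ≈ 90.00°
|H| = 800 · 53.852 / 280 ≈ 153.86
Gain = 20 log₁₀(153.86) ≈ 43.74 dB

43.7 dB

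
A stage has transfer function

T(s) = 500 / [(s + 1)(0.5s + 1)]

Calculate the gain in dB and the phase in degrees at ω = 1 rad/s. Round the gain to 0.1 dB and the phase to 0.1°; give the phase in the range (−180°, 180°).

At ω = 1 rad/s:
pole (1 + j1·1) = 1 + j1 → |·| ≈ 1.4142, ∠ ≈ 45.00°
pole (1 + j1·0.5) = 1 + j0.5 → |·| ≈ 1.118, ∠ ≈ 26.57°
|T| = 500 · 1 / (1.4142 · 1.118) ≈ 316.24
Gain = 20 log₁₀(316.24) ≈ 50.00 dB
∠T = (0°) − (45.00° + 26.57°) = -71.57°

50.0 dB, -71.6°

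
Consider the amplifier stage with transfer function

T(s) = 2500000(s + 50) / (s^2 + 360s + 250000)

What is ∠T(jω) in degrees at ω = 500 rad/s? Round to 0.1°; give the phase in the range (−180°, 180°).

-5.7°

At s = jω = j500:
zero (s+50): 50 + j500 → |·| = √(50²+500²) = √252500 ≈ 502.49, ∠ = arctan(500/50) ≈ 84.29°
quadratic: (j500)² + 360·j500 + 250000 = 0 + j180000 → |·| ≈ 1.8e+05, ∠ ≈ 90.00°
∠T = 84.29° − 90.00° = -5.71°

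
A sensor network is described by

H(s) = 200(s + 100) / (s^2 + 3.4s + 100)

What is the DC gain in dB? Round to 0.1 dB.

46.0 dB

H(0) = 200·100 / 100 = 200
20 log₁₀(200) ≈ 46.02 dB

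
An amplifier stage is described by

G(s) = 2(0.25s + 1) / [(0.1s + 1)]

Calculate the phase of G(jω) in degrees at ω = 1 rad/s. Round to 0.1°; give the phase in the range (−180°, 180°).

8.3°

At ω = 1 rad/s:
zero (1 + j1·0.25) = 1 + j0.25 → |·| ≈ 1.0308, ∠ ≈ 14.04°
pole (1 + j1·0.1) = 1 + j0.1 → |·| ≈ 1.005, ∠ ≈ 5.71°
∠G = (14.04°) − (5.71°) = 8.33°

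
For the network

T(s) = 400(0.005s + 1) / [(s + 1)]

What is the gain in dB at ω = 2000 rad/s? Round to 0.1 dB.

At ω = 2000 rad/s:
zero (1 + j2000·0.005) = 1 + j10 → |·| ≈ 10.05, ∠ ≈ 84.29°
pole (1 + j2000·1) = 1 + j2000 → |·| ≈ 2000, ∠ ≈ 89.97°
|T| = 400 · 10.05 / (2000) ≈ 2.01
Gain = 20 log₁₀(2.01) ≈ 6.06 dB

6.1 dB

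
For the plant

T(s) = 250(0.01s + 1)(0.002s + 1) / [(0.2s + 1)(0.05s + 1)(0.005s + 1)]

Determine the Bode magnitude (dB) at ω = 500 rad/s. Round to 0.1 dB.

At ω = 500 rad/s:
zero (1 + j500·0.01) = 1 + j5 → |·| ≈ 5.099, ∠ ≈ 78.69°
zero (1 + j500·0.002) = 1 + j1 → |·| ≈ 1.4142, ∠ ≈ 45.00°
pole (1 + j500·0.2) = 1 + j100 → |·| ≈ 100, ∠ ≈ 89.43°
pole (1 + j500·0.05) = 1 + j25 → |·| ≈ 25.02, ∠ ≈ 87.71°
pole (1 + j500·0.005) = 1 + j2.5 → |·| ≈ 2.6926, ∠ ≈ 68.20°
|T| = 250 · 5.099 · 1.4142 / (100 · 25.02 · 2.6926) ≈ 0.26759
Gain = 20 log₁₀(0.26759) ≈ -11.45 dB

-11.5 dB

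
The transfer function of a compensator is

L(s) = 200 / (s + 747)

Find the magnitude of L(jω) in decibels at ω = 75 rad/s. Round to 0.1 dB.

-11.5 dB

Substitute s = j75:
Numerator: 200 = 200 + j0
Denominator: (j75) + 747 = 747 + j75
|N| = √(200² + 0²) ≈ 200, ∠N ≈ 0.00°
|D| = √(747² + 75²) ≈ 750.76, ∠D ≈ 5.73°
|L| = 200 / 750.76 ≈ 0.2664
Gain = 20 log₁₀(0.2664) ≈ -11.49 dB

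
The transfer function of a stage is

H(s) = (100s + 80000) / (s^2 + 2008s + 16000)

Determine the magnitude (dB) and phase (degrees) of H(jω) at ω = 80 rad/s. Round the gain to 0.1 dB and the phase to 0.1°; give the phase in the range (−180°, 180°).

Substitute s = j80:
Numerator: 100(j80) + 80000 = 80000 + j8000
Denominator: (j80)^2 + 2008(j80) + 16000 = 9600 + j160640
|N| = √(80000² + 8000²) ≈ 80399, ∠N ≈ 5.71°
|D| = √(9600² + 160640²) ≈ 1.6093e+05, ∠D ≈ 86.58°
|H| = 80399 / 1.6093e+05 ≈ 0.49959
Gain = 20 log₁₀(0.49959) ≈ -6.03 dB
∠H = 5.71° − 86.58° = -80.87°

-6.0 dB, -80.9°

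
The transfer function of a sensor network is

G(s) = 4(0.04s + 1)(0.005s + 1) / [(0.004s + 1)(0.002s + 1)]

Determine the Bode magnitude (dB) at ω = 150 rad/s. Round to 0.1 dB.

At ω = 150 rad/s:
zero (1 + j150·0.04) = 1 + j6 → |·| ≈ 6.0828, ∠ ≈ 80.54°
zero (1 + j150·0.005) = 1 + j0.75 → |·| ≈ 1.25, ∠ ≈ 36.87°
pole (1 + j150·0.004) = 1 + j0.6 → |·| ≈ 1.1662, ∠ ≈ 30.96°
pole (1 + j150·0.002) = 1 + j0.3 → |·| ≈ 1.044, ∠ ≈ 16.70°
|G| = 4 · 6.0828 · 1.25 / (1.1662 · 1.044) ≈ 24.98
Gain = 20 log₁₀(24.98) ≈ 27.95 dB

28.0 dB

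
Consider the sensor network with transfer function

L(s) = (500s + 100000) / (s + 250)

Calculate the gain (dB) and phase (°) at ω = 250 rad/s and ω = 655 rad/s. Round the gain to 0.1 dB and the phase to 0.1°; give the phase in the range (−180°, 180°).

ω = 250: 53.1 dB, 6.3°; ω = 655: 53.8 dB, 3.9°

Substitute s = j250:
Numerator: 500(j250) + 100000 = 100000 + j125000
Denominator: (j250) + 250 = 250 + j250
|N| = √(100000² + 125000²) ≈ 1.6008e+05, ∠N ≈ 51.34°
|D| = √(250² + 250²) ≈ 353.55, ∠D ≈ 45.00°
|L| = 1.6008e+05 / 353.55 ≈ 452.78
Gain = 20 log₁₀(452.78) ≈ 53.12 dB
∠L = 51.34° − 45.00° = 6.34°

Substitute s = j655:
Numerator: 500(j655) + 100000 = 100000 + j327500
Denominator: (j655) + 250 = 250 + j655
|N| = √(100000² + 327500²) ≈ 3.4243e+05, ∠N ≈ 73.02°
|D| = √(250² + 655²) ≈ 701.09, ∠D ≈ 69.11°
|L| = 3.4243e+05 / 701.09 ≈ 488.43
Gain = 20 log₁₀(488.43) ≈ 53.78 dB
∠L = 73.02° − 69.11° = 3.91°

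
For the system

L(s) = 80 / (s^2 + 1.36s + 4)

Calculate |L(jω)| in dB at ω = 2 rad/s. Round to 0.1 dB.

At s = jω = j2:
quadratic: (j2)² + 1.36·j2 + 4 = 0 + j2.72 → |·| ≈ 2.72, ∠ ≈ 90.00°
|L| = 80 / 2.72 ≈ 29.412
Gain = 20 log₁₀(29.412) ≈ 29.37 dB

29.4 dB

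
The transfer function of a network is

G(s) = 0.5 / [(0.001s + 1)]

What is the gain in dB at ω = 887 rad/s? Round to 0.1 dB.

At ω = 887 rad/s:
pole (1 + j887·0.001) = 1 + j0.887 → |·| ≈ 1.3367, ∠ ≈ 41.57°
|G| = 0.5 · 1 / (1.3367) ≈ 0.37406
Gain = 20 log₁₀(0.37406) ≈ -8.54 dB

-8.5 dB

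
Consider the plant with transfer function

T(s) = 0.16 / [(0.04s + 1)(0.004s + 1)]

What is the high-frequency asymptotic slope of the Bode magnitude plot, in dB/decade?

Each pole contributes −20 dB/decade at high frequency; each zero contributes +20 dB/decade.
Net: 0 zero(s) − 2 pole(s) → -40 dB/decade.

-40 dB/decade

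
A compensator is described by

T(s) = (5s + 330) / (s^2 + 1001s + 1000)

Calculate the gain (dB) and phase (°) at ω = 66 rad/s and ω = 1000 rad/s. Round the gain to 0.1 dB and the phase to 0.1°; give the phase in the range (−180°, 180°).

ω = 66: -43.0 dB, -47.9°; ω = 1000: -49.0 dB, -48.7°

Substitute s = j66:
Numerator: 5(j66) + 330 = 330 + j330
Denominator: (j66)^2 + 1001(j66) + 1000 = -3356 + j66066
|N| = √(330² + 330²) ≈ 466.69, ∠N ≈ 45.00°
|D| = √(3356² + 66066²) ≈ 66151, ∠D ≈ 92.91°
|T| = 466.69 / 66151 ≈ 0.0070549
Gain = 20 log₁₀(0.0070549) ≈ -43.03 dB
∠T = 45.00° − 92.91° = -47.91°

Substitute s = j1000:
Numerator: 5(j1000) + 330 = 330 + j5000
Denominator: (j1000)^2 + 1001(j1000) + 1000 = -999000 + j1001000
|N| = √(330² + 5000²) ≈ 5010.9, ∠N ≈ 86.22°
|D| = √(999000² + 1001000²) ≈ 1.4142e+06, ∠D ≈ 134.94°
|T| = 5010.9 / 1.4142e+06 ≈ 0.0035433
Gain = 20 log₁₀(0.0035433) ≈ -49.01 dB
∠T = 86.22° − 134.94° = -48.72°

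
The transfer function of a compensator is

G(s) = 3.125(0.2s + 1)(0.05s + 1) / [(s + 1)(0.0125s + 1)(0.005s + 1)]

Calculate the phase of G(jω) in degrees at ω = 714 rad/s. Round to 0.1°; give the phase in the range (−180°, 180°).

At ω = 714 rad/s:
zero (1 + j714·0.2) = 1 + j142.8 → |·| ≈ 142.8, ∠ ≈ 89.60°
zero (1 + j714·0.05) = 1 + j35.7 → |·| ≈ 35.714, ∠ ≈ 88.40°
pole (1 + j714·1) = 1 + j714 → |·| ≈ 714, ∠ ≈ 89.92°
pole (1 + j714·0.0125) = 1 + j8.925 → |·| ≈ 8.9808, ∠ ≈ 83.61°
pole (1 + j714·0.005) = 1 + j3.57 → |·| ≈ 3.7074, ∠ ≈ 74.35°
∠G = (89.60° + 88.40°) − (89.92° + 83.61° + 74.35°) = -69.88°

-69.9°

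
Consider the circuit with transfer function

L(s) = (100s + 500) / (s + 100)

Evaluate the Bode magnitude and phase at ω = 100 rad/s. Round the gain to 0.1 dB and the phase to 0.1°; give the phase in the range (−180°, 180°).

Substitute s = j100:
Numerator: 100(j100) + 500 = 500 + j10000
Denominator: (j100) + 100 = 100 + j100
|N| = √(500² + 10000²) ≈ 10012, ∠N ≈ 87.14°
|D| = √(100² + 100²) ≈ 141.42, ∠D ≈ 45.00°
|L| = 10012 / 141.42 ≈ 70.796
Gain = 20 log₁₀(70.796) ≈ 37.00 dB
∠L = 87.14° − 45.00° = 42.14°

37.0 dB, 42.1°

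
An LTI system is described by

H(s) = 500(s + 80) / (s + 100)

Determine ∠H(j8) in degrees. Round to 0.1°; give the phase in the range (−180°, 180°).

At s = jω = j8:
zero (s+80): 80 + j8 → |·| = √(80²+8²) = √6464 ≈ 80.399, ∠ = arctan(8/80) ≈ 5.71°
pole (s+100): 100 + j8 → |·| = √(100²+8²) = √10064 ≈ 100.32, ∠ = arctan(8/100) ≈ 4.57°
∠H = 5.71° − 4.57° = 1.14°

1.1°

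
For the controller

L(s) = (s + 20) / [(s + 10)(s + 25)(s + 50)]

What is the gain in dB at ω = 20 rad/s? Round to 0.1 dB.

-62.7 dB

At s = jω = j20:
zero (s+20): 20 + j20 → |·| = √(20²+20²) = √800 ≈ 28.284, ∠ = arctan(20/20) ≈ 45.00°
pole (s+10): 10 + j20 → |·| = √(10²+20²) = √500 ≈ 22.361, ∠ = arctan(20/10) ≈ 63.43°
pole (s+25): 25 + j20 → |·| = √(25²+20²) = √1025 ≈ 32.016, ∠ = arctan(20/25) ≈ 38.66°
pole (s+50): 50 + j20 → |·| = √(50²+20²) = √2900 ≈ 53.852, ∠ = arctan(20/50) ≈ 21.80°
|L| = 1 · 28.284 / 38553 ≈ 0.00073364
Gain = 20 log₁₀(0.00073364) ≈ -62.69 dB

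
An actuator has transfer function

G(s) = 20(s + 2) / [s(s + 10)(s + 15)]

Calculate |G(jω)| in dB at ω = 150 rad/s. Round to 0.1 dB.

At s = jω = j150:
zero (s+2): 2 + j150 → |·| = √(2²+150²) = √22504 ≈ 150.01, ∠ = arctan(150/2) ≈ 89.24°
pole (s+10): 10 + j150 → |·| = √(10²+150²) = √22600 ≈ 150.33, ∠ = arctan(150/10) ≈ 86.19°
pole (s+15): 15 + j150 → |·| = √(15²+150²) = √22725 ≈ 150.75, ∠ = arctan(150/15) ≈ 84.29°
pole at origin: |s| = 150, ∠ = 90.00° (in denominator)
|G| = 20 · 150.01 / 3.3993e+06 ≈ 0.00088259
Gain = 20 log₁₀(0.00088259) ≈ -61.08 dB

-61.1 dB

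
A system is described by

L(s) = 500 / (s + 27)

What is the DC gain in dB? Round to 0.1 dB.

L(0) = 500 / 27 ≈ 18.519
20 log₁₀(18.519) ≈ 25.35 dB

25.4 dB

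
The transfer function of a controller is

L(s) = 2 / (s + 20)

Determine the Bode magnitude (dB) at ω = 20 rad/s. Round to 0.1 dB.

-23.0 dB

Substitute s = j20:
Numerator: 2 = 2 + j0
Denominator: (j20) + 20 = 20 + j20
|N| = √(2² + 0²) ≈ 2, ∠N ≈ 0.00°
|D| = √(20² + 20²) ≈ 28.284, ∠D ≈ 45.00°
|L| = 2 / 28.284 ≈ 0.070711
Gain = 20 log₁₀(0.070711) ≈ -23.01 dB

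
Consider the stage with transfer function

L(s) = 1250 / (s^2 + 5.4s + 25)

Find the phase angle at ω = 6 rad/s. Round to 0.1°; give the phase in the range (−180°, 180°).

At s = jω = j6:
quadratic: (j6)² + 5.4·j6 + 25 = -11 + j32.4 → |·| ≈ 34.216, ∠ ≈ 108.75°
∠L = 0.00° − 108.75° = -108.75°

-108.8°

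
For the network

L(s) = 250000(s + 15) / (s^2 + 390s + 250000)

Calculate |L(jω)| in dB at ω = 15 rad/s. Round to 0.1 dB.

At s = jω = j15:
zero (s+15): 15 + j15 → |·| = √(15²+15²) = √450 ≈ 21.213, ∠ = arctan(15/15) ≈ 45.00°
quadratic: (j15)² + 390·j15 + 250000 = 249775 + j5850 → |·| ≈ 2.4984e+05, ∠ ≈ 1.34°
|L| = 250000 · 21.213 / 2.4984e+05 ≈ 21.227
Gain = 20 log₁₀(21.227) ≈ 26.54 dB

26.5 dB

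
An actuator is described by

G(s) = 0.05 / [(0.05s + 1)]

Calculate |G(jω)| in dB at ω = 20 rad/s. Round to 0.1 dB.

-29.0 dB

At ω = 20 rad/s:
pole (1 + j20·0.05) = 1 + j1 → |·| ≈ 1.4142, ∠ ≈ 45.00°
|G| = 0.05 · 1 / (1.4142) ≈ 0.035356
Gain = 20 log₁₀(0.035356) ≈ -29.03 dB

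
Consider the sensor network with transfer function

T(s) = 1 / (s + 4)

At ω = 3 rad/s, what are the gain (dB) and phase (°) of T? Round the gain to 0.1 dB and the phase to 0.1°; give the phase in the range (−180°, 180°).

Substitute s = j3:
Numerator: 1 = 1 + j0
Denominator: (j3) + 4 = 4 + j3
|N| = √(1² + 0²) ≈ 1, ∠N ≈ 0.00°
|D| = √(4² + 3²) ≈ 5, ∠D ≈ 36.87°
|T| = 1 / 5 ≈ 0.2
Gain = 20 log₁₀(0.2) ≈ -13.98 dB
∠T = 0.00° − 36.87° = -36.87°

-14.0 dB, -36.9°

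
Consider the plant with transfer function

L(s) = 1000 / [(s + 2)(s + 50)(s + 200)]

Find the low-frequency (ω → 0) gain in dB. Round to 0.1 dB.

-26.0 dB

L(0) = 1000 / (2·50·200) = 0.05
20 log₁₀(0.05) ≈ -26.02 dB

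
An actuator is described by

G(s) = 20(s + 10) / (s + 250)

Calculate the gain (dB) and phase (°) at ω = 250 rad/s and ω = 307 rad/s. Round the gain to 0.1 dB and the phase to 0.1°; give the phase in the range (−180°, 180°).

At s = jω = j250:
zero (s+10): 10 + j250 → |·| = √(10²+250²) = √62600 ≈ 250.2, ∠ = arctan(250/10) ≈ 87.71°
pole (s+250): 250 + j250 → |·| = √(250²+250²) = √125000 ≈ 353.55, ∠ = arctan(250/250) ≈ 45.00°
|G| = 20 · 250.2 / 353.55 ≈ 14.154
Gain = 20 log₁₀(14.154) ≈ 23.02 dB
∠G = 87.71° − 45.00° = 42.71°

At s = jω = j307:
zero (s+10): 10 + j307 → |·| = √(10²+307²) = √94349 ≈ 307.16, ∠ = arctan(307/10) ≈ 88.13°
pole (s+250): 250 + j307 → |·| = √(250²+307²) = √156749 ≈ 395.92, ∠ = arctan(307/250) ≈ 50.84°
|G| = 20 · 307.16 / 395.92 ≈ 15.516
Gain = 20 log₁₀(15.516) ≈ 23.82 dB
∠G = 88.13° − 50.84° = 37.29°

ω = 250: 23.0 dB, 42.7°; ω = 307: 23.8 dB, 37.3°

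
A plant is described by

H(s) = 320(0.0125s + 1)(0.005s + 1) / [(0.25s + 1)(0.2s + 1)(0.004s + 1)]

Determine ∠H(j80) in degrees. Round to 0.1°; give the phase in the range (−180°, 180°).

-124.5°

At ω = 80 rad/s:
zero (1 + j80·0.0125) = 1 + j1 → |·| ≈ 1.4142, ∠ ≈ 45.00°
zero (1 + j80·0.005) = 1 + j0.4 → |·| ≈ 1.077, ∠ ≈ 21.80°
pole (1 + j80·0.25) = 1 + j20 → |·| ≈ 20.025, ∠ ≈ 87.14°
pole (1 + j80·0.2) = 1 + j16 → |·| ≈ 16.031, ∠ ≈ 86.42°
pole (1 + j80·0.004) = 1 + j0.32 → |·| ≈ 1.05, ∠ ≈ 17.74°
∠H = (45.00° + 21.80°) − (87.14° + 86.42° + 17.74°) = -124.50°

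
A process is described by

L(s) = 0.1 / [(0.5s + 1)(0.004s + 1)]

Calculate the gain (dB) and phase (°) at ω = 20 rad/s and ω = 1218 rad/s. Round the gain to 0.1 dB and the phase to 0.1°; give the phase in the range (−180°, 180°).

At ω = 20 rad/s:
pole (1 + j20·0.5) = 1 + j10 → |·| ≈ 10.05, ∠ ≈ 84.29°
pole (1 + j20·0.004) = 1 + j0.08 → |·| ≈ 1.0032, ∠ ≈ 4.57°
|L| = 0.1 · 1 / (10.05 · 1.0032) ≈ 0.0099185
Gain = 20 log₁₀(0.0099185) ≈ -40.07 dB
∠L = (0°) − (84.29° + 4.57°) = -88.86°

At ω = 1218 rad/s:
pole (1 + j1218·0.5) = 1 + j609 → |·| ≈ 609, ∠ ≈ 89.91°
pole (1 + j1218·0.004) = 1 + j4.872 → |·| ≈ 4.9736, ∠ ≈ 78.40°
|L| = 0.1 · 1 / (609 · 4.9736) ≈ 3.3015e-05
Gain = 20 log₁₀(3.3015e-05) ≈ -89.63 dB
∠L = (0°) − (89.91° + 78.40°) = -168.31°

ω = 20: -40.1 dB, -88.9°; ω = 1218: -89.6 dB, -168.3°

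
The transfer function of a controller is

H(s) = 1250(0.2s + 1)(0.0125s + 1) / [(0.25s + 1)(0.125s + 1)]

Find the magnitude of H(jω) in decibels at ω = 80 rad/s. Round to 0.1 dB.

43.0 dB

At ω = 80 rad/s:
zero (1 + j80·0.2) = 1 + j16 → |·| ≈ 16.031, ∠ ≈ 86.42°
zero (1 + j80·0.0125) = 1 + j1 → |·| ≈ 1.4142, ∠ ≈ 45.00°
pole (1 + j80·0.25) = 1 + j20 → |·| ≈ 20.025, ∠ ≈ 87.14°
pole (1 + j80·0.125) = 1 + j10 → |·| ≈ 10.05, ∠ ≈ 84.29°
|H| = 1250 · 16.031 · 1.4142 / (20.025 · 10.05) ≈ 140.81
Gain = 20 log₁₀(140.81) ≈ 42.97 dB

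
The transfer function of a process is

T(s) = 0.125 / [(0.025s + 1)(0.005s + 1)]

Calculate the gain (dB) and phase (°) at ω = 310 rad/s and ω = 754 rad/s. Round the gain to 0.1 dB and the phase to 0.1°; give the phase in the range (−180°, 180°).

At ω = 310 rad/s:
pole (1 + j310·0.025) = 1 + j7.75 → |·| ≈ 7.8142, ∠ ≈ 82.65°
pole (1 + j310·0.005) = 1 + j1.55 → |·| ≈ 1.8446, ∠ ≈ 57.17°
|T| = 0.125 · 1 / (7.8142 · 1.8446) ≈ 0.0086721
Gain = 20 log₁₀(0.0086721) ≈ -41.24 dB
∠T = (0°) − (82.65° + 57.17°) = -139.82°

At ω = 754 rad/s:
pole (1 + j754·0.025) = 1 + j18.85 → |·| ≈ 18.877, ∠ ≈ 86.96°
pole (1 + j754·0.005) = 1 + j3.77 → |·| ≈ 3.9004, ∠ ≈ 75.14°
|T| = 0.125 · 1 / (18.877 · 3.9004) ≈ 0.0016977
Gain = 20 log₁₀(0.0016977) ≈ -55.40 dB
∠T = (0°) − (86.96° + 75.14°) = -162.10°

ω = 310: -41.2 dB, -139.8°; ω = 754: -55.4 dB, -162.1°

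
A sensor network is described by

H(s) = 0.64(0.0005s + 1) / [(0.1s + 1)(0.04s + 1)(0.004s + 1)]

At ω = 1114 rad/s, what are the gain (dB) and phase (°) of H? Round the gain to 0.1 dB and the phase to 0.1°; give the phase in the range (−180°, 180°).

-89.8 dB, 133.6°

At ω = 1114 rad/s:
zero (1 + j1114·0.0005) = 1 + j0.557 → |·| ≈ 1.1447, ∠ ≈ 29.12°
pole (1 + j1114·0.1) = 1 + j111.4 → |·| ≈ 111.4, ∠ ≈ 89.49°
pole (1 + j1114·0.04) = 1 + j44.56 → |·| ≈ 44.571, ∠ ≈ 88.71°
pole (1 + j1114·0.004) = 1 + j4.456 → |·| ≈ 4.5668, ∠ ≈ 77.35°
|H| = 0.64 · 1.1447 / (111.4 · 44.571 · 4.5668) ≈ 3.2309e-05
Gain = 20 log₁₀(3.2309e-05) ≈ -89.81 dB
∠H = (29.12°) − (89.49° + 88.71° + 77.35°) = -226.43° ≡ 133.57° (principal value)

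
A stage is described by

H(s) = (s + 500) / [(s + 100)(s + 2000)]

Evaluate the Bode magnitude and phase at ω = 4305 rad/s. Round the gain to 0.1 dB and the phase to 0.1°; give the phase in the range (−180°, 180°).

-73.5 dB, -70.4°

At s = jω = j4305:
zero (s+500): 500 + j4305 → |·| = √(500²+4305²) = √18783025 ≈ 4333.9, ∠ = arctan(4305/500) ≈ 83.38°
pole (s+100): 100 + j4305 → |·| = √(100²+4305²) = √18543025 ≈ 4306.2, ∠ = arctan(4305/100) ≈ 88.67°
pole (s+2000): 2000 + j4305 → |·| = √(2000²+4305²) = √22533025 ≈ 4746.9, ∠ = arctan(4305/2000) ≈ 65.08°
|H| = 1 · 4333.9 / 2.0441e+07 ≈ 0.00021202
Gain = 20 log₁₀(0.00021202) ≈ -73.47 dB
∠H = 83.38° − 153.75° = -70.37°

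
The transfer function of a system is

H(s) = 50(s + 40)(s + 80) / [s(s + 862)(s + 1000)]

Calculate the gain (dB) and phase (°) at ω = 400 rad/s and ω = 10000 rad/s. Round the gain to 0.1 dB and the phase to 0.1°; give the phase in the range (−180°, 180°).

ω = 400: -34.0 dB, 26.3°; ω = 10000: -46.1 dB, -80.1°

At s = jω = j400:
zero (s+40): 40 + j400 → |·| = √(40²+400²) = √161600 ≈ 402, ∠ = arctan(400/40) ≈ 84.29°
zero (s+80): 80 + j400 → |·| = √(80²+400²) = √166400 ≈ 407.92, ∠ = arctan(400/80) ≈ 78.69°
pole (s+862): 862 + j400 → |·| = √(862²+400²) = √903044 ≈ 950.29, ∠ = arctan(400/862) ≈ 24.89°
pole (s+1000): 1000 + j400 → |·| = √(1000²+400²) = √1160000 ≈ 1077, ∠ = arctan(400/1000) ≈ 21.80°
pole at origin: |s| = 400, ∠ = 90.00° (in denominator)
|H| = 50 · 1.6398e+05 / 4.0938e+08 ≈ 0.020028
Gain = 20 log₁₀(0.020028) ≈ -33.97 dB
∠H = 162.98° − 136.69° = 26.29°

At s = jω = j10000:
zero (s+40): 40 + j10000 → |·| = √(40²+10000²) = √100001600 ≈ 10000, ∠ = arctan(10000/40) ≈ 89.77°
zero (s+80): 80 + j10000 → |·| = √(80²+10000²) = √100006400 ≈ 10000, ∠ = arctan(10000/80) ≈ 89.54°
pole (s+862): 862 + j10000 → |·| = √(862²+10000²) = √100743044 ≈ 10037, ∠ = arctan(10000/862) ≈ 85.07°
pole (s+1000): 1000 + j10000 → |·| = √(1000²+10000²) = √101000000 ≈ 10050, ∠ = arctan(10000/1000) ≈ 84.29°
pole at origin: |s| = 10000, ∠ = 90.00° (in denominator)
|H| = 50 · 1e+08 / 1.0087e+12 ≈ 0.0049569
Gain = 20 log₁₀(0.0049569) ≈ -46.10 dB
∠H = 179.31° − 259.36° = -80.05°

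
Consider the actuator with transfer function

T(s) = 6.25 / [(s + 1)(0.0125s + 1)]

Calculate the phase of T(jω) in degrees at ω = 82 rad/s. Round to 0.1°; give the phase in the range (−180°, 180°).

At ω = 82 rad/s:
pole (1 + j82·1) = 1 + j82 → |·| ≈ 82.006, ∠ ≈ 89.30°
pole (1 + j82·0.0125) = 1 + j1.025 → |·| ≈ 1.432, ∠ ≈ 45.71°
∠T = (0°) − (89.30° + 45.71°) = -135.01°

-135.0°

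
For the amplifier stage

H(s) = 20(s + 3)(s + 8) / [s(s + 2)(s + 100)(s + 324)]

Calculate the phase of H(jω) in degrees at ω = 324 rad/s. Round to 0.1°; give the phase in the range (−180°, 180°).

-119.4°

At s = jω = j324:
zero (s+3): 3 + j324 → |·| = √(3²+324²) = √104985 ≈ 324.01, ∠ = arctan(324/3) ≈ 89.47°
zero (s+8): 8 + j324 → |·| = √(8²+324²) = √105040 ≈ 324.1, ∠ = arctan(324/8) ≈ 88.59°
pole (s+2): 2 + j324 → |·| = √(2²+324²) = √104980 ≈ 324.01, ∠ = arctan(324/2) ≈ 89.65°
pole (s+100): 100 + j324 → |·| = √(100²+324²) = √114976 ≈ 339.08, ∠ = arctan(324/100) ≈ 72.85°
pole (s+324): 324 + j324 → |·| = √(324²+324²) = √209952 ≈ 458.21, ∠ = arctan(324/324) ≈ 45.00°
pole at origin: |s| = 324, ∠ = 90.00° (in denominator)
∠H = 178.06° − 297.50° = -119.44°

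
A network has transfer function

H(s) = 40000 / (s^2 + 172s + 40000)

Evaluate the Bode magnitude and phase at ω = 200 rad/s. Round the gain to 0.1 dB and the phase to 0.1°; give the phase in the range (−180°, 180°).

At s = jω = j200:
quadratic: (j200)² + 172·j200 + 40000 = 0 + j34400 → |·| ≈ 34400, ∠ ≈ 90.00°
|H| = 40000 / 34400 ≈ 1.1628
Gain = 20 log₁₀(1.1628) ≈ 1.31 dB
∠H = 0.00° − 90.00° = -90.00°

1.3 dB, -90.0°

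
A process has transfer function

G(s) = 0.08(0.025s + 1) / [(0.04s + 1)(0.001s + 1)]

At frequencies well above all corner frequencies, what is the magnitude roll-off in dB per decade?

Each pole contributes −20 dB/decade at high frequency; each zero contributes +20 dB/decade.
Net: 1 zero(s) − 2 pole(s) → -20 dB/decade.

-20 dB/decade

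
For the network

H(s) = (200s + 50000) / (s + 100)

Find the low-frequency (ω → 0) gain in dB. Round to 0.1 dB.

54.0 dB

H(0) = 50000 / 100 = 500
20 log₁₀(500) ≈ 53.98 dB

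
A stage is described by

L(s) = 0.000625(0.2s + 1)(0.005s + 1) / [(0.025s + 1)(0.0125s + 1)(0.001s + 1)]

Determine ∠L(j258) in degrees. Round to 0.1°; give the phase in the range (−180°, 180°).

At ω = 258 rad/s:
zero (1 + j258·0.2) = 1 + j51.6 → |·| ≈ 51.61, ∠ ≈ 88.89°
zero (1 + j258·0.005) = 1 + j1.29 → |·| ≈ 1.6322, ∠ ≈ 52.22°
pole (1 + j258·0.025) = 1 + j6.45 → |·| ≈ 6.5271, ∠ ≈ 81.19°
pole (1 + j258·0.0125) = 1 + j3.225 → |·| ≈ 3.3765, ∠ ≈ 72.77°
pole (1 + j258·0.001) = 1 + j0.258 → |·| ≈ 1.0327, ∠ ≈ 14.47°
∠L = (88.89° + 52.22°) − (81.19° + 72.77° + 14.47°) = -27.32°

-27.3°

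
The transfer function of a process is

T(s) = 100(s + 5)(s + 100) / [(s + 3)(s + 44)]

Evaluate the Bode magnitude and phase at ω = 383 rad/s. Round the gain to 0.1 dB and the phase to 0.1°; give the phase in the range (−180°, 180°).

40.2 dB, -8.4°

At s = jω = j383:
zero (s+5): 5 + j383 → |·| = √(5²+383²) = √146714 ≈ 383.03, ∠ = arctan(383/5) ≈ 89.25°
zero (s+100): 100 + j383 → |·| = √(100²+383²) = √156689 ≈ 395.84, ∠ = arctan(383/100) ≈ 75.37°
pole (s+3): 3 + j383 → |·| = √(3²+383²) = √146698 ≈ 383.01, ∠ = arctan(383/3) ≈ 89.55°
pole (s+44): 44 + j383 → |·| = √(44²+383²) = √148625 ≈ 385.52, ∠ = arctan(383/44) ≈ 83.45°
|T| = 100 · 1.5162e+05 / 1.4766e+05 ≈ 102.68
Gain = 20 log₁₀(102.68) ≈ 40.23 dB
∠T = 164.62° − 173.00° = -8.38°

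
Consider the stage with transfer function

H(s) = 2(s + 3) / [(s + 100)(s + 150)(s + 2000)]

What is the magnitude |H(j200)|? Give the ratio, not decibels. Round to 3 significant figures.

3.56e-06

At s = jω = j200:
zero (s+3): 3 + j200 → |·| = √(3²+200²) = √40009 ≈ 200.02, ∠ = arctan(200/3) ≈ 89.14°
pole (s+100): 100 + j200 → |·| = √(100²+200²) = √50000 ≈ 223.61, ∠ = arctan(200/100) ≈ 63.43°
pole (s+150): 150 + j200 → |·| = √(150²+200²) = √62500 ≈ 250, ∠ = arctan(200/150) ≈ 53.13°
pole (s+2000): 2000 + j200 → |·| = √(2000²+200²) = √4040000 ≈ 2010, ∠ = arctan(200/2000) ≈ 5.71°
|H| = 2 · 200.02 / 1.1236e+08 ≈ 3.5603e-06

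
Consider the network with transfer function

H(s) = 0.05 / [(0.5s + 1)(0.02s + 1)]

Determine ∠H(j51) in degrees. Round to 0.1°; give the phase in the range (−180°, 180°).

At ω = 51 rad/s:
pole (1 + j51·0.5) = 1 + j25.5 → |·| ≈ 25.52, ∠ ≈ 87.75°
pole (1 + j51·0.02) = 1 + j1.02 → |·| ≈ 1.4284, ∠ ≈ 45.57°
∠H = (0°) − (87.75° + 45.57°) = -133.32°

-133.3°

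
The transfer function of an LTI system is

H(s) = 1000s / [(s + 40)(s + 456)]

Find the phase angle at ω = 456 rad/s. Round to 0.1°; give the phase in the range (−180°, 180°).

-40.0°

At s = jω = j456:
zero at origin: s = j456 → |·| = 456, ∠ = 90.00°
pole (s+40): 40 + j456 → |·| = √(40²+456²) = √209536 ≈ 457.75, ∠ = arctan(456/40) ≈ 84.99°
pole (s+456): 456 + j456 → |·| = √(456²+456²) = √415872 ≈ 644.88, ∠ = arctan(456/456) ≈ 45.00°
∠H = 90.00° − 129.99° = -39.99°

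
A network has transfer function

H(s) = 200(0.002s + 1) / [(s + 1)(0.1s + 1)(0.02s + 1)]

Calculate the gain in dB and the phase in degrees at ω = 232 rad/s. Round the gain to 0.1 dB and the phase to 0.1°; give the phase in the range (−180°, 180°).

At ω = 232 rad/s:
zero (1 + j232·0.002) = 1 + j0.464 → |·| ≈ 1.1024, ∠ ≈ 24.89°
pole (1 + j232·1) = 1 + j232 → |·| ≈ 232, ∠ ≈ 89.75°
pole (1 + j232·0.1) = 1 + j23.2 → |·| ≈ 23.222, ∠ ≈ 87.53°
pole (1 + j232·0.02) = 1 + j4.64 → |·| ≈ 4.7465, ∠ ≈ 77.84°
|H| = 200 · 1.1024 / (232 · 23.222 · 4.7465) ≈ 0.008622
Gain = 20 log₁₀(0.008622) ≈ -41.29 dB
∠H = (24.89°) − (89.75° + 87.53° + 77.84°) = -230.23° ≡ 129.77° (principal value)

-41.3 dB, 129.8°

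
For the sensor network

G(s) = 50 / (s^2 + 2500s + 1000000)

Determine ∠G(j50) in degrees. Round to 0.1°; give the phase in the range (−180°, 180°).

-7.1°

Substitute s = j50:
Numerator: 50 = 50 + j0
Denominator: (j50)^2 + 2500(j50) + 1000000 = 997500 + j125000
|N| = √(50² + 0²) ≈ 50, ∠N ≈ 0.00°
|D| = √(997500² + 125000²) ≈ 1.0053e+06, ∠D ≈ 7.14°
∠G = 0.00° − 7.14° = -7.14°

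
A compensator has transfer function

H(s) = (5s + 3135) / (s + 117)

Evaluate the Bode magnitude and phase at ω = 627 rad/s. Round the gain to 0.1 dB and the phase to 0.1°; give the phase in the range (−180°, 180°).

16.8 dB, -34.4°

Substitute s = j627:
Numerator: 5(j627) + 3135 = 3135 + j3135
Denominator: (j627) + 117 = 117 + j627
|N| = √(3135² + 3135²) ≈ 4433.6, ∠N ≈ 45.00°
|D| = √(117² + 627²) ≈ 637.82, ∠D ≈ 79.43°
|H| = 4433.6 / 637.82 ≈ 6.9512
Gain = 20 log₁₀(6.9512) ≈ 16.84 dB
∠H = 45.00° − 79.43° = -34.43°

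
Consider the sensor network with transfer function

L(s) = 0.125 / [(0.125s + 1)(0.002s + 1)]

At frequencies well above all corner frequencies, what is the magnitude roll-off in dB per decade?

Each pole contributes −20 dB/decade at high frequency; each zero contributes +20 dB/decade.
Net: 0 zero(s) − 2 pole(s) → -40 dB/decade.

-40 dB/decade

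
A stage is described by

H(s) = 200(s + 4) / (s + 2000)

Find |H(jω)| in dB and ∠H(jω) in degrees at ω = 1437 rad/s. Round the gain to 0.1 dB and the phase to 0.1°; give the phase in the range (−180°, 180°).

41.3 dB, 54.1°

At s = jω = j1437:
zero (s+4): 4 + j1437 → |·| = √(4²+1437²) = √2064985 ≈ 1437, ∠ = arctan(1437/4) ≈ 89.84°
pole (s+2000): 2000 + j1437 → |·| = √(2000²+1437²) = √6064969 ≈ 2462.7, ∠ = arctan(1437/2000) ≈ 35.70°
|H| = 200 · 1437 / 2462.7 ≈ 116.7
Gain = 20 log₁₀(116.7) ≈ 41.34 dB
∠H = 89.84° − 35.70° = 54.14°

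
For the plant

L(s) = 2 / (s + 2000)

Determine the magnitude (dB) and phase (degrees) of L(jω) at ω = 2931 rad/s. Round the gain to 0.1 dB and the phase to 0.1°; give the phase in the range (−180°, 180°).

Substitute s = j2931:
Numerator: 2 = 2 + j0
Denominator: (j2931) + 2000 = 2000 + j2931
|N| = √(2² + 0²) ≈ 2, ∠N ≈ 0.00°
|D| = √(2000² + 2931²) ≈ 3548.3, ∠D ≈ 55.69°
|L| = 2 / 3548.3 ≈ 0.00056365
Gain = 20 log₁₀(0.00056365) ≈ -64.98 dB
∠L = 0.00° − 55.69° = -55.69°

-65.0 dB, -55.7°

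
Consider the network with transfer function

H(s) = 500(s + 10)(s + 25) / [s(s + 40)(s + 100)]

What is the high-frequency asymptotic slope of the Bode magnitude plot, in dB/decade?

-20 dB/decade

Each pole contributes −20 dB/decade at high frequency; each zero contributes +20 dB/decade.
Net: 2 zero(s) − 3 pole(s) → -20 dB/decade.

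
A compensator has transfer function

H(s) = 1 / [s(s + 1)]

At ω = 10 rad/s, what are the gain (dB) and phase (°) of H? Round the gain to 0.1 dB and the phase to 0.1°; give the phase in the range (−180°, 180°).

At s = jω = j10:
pole (s+1): 1 + j10 → |·| = √(1²+10²) = √101 ≈ 10.05, ∠ = arctan(10/1) ≈ 84.29°
pole at origin: |s| = 10, ∠ = 90.00° (in denominator)
|H| = 1 / 100.5 ≈ 0.0099502
Gain = 20 log₁₀(0.0099502) ≈ -40.04 dB
∠H = 0.00° − 174.29° = -174.29°

-40.0 dB, -174.3°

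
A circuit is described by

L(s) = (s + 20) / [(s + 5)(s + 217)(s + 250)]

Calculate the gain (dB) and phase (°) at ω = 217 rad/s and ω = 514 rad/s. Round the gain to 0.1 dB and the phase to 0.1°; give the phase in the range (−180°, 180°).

At s = jω = j217:
zero (s+20): 20 + j217 → |·| = √(20²+217²) = √47489 ≈ 217.92, ∠ = arctan(217/20) ≈ 84.73°
pole (s+5): 5 + j217 → |·| = √(5²+217²) = √47114 ≈ 217.06, ∠ = arctan(217/5) ≈ 88.68°
pole (s+217): 217 + j217 → |·| = √(217²+217²) = √94178 ≈ 306.88, ∠ = arctan(217/217) ≈ 45.00°
pole (s+250): 250 + j217 → |·| = √(250²+217²) = √109589 ≈ 331.04, ∠ = arctan(217/250) ≈ 40.96°
|L| = 1 · 217.92 / 2.2051e+07 ≈ 9.8825e-06
Gain = 20 log₁₀(9.8825e-06) ≈ -100.10 dB
∠L = 84.73° − 174.64° = -89.91°

At s = jω = j514:
zero (s+20): 20 + j514 → |·| = √(20²+514²) = √264596 ≈ 514.39, ∠ = arctan(514/20) ≈ 87.77°
pole (s+5): 5 + j514 → |·| = √(5²+514²) = √264221 ≈ 514.02, ∠ = arctan(514/5) ≈ 89.44°
pole (s+217): 217 + j514 → |·| = √(217²+514²) = √311285 ≈ 557.93, ∠ = arctan(514/217) ≈ 67.11°
pole (s+250): 250 + j514 → |·| = √(250²+514²) = √326696 ≈ 571.57, ∠ = arctan(514/250) ≈ 64.06°
|L| = 1 · 514.39 / 1.6392e+08 ≈ 3.1381e-06
Gain = 20 log₁₀(3.1381e-06) ≈ -110.07 dB
∠L = 87.77° − 220.61° = -132.84°

ω = 217: -100.1 dB, -89.9°; ω = 514: -110.1 dB, -132.8°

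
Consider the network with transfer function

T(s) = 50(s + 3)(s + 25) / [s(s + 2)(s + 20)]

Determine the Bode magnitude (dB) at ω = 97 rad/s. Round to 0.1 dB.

At s = jω = j97:
zero (s+3): 3 + j97 → |·| = √(3²+97²) = √9418 ≈ 97.046, ∠ = arctan(97/3) ≈ 88.23°
zero (s+25): 25 + j97 → |·| = √(25²+97²) = √10034 ≈ 100.17, ∠ = arctan(97/25) ≈ 75.55°
pole (s+2): 2 + j97 → |·| = √(2²+97²) = √9413 ≈ 97.021, ∠ = arctan(97/2) ≈ 88.82°
pole (s+20): 20 + j97 → |·| = √(20²+97²) = √9809 ≈ 99.04, ∠ = arctan(97/20) ≈ 78.35°
pole at origin: |s| = 97, ∠ = 90.00° (in denominator)
|T| = 50 · 9721.1 / 9.3207e+05 ≈ 0.52148
Gain = 20 log₁₀(0.52148) ≈ -5.66 dB

-5.7 dB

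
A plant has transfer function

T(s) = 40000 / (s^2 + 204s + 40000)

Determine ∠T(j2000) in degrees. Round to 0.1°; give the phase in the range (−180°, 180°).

-174.1°

At s = jω = j2000:
quadratic: (j2000)² + 204·j2000 + 40000 = -3960000 + j408000 → |·| ≈ 3.981e+06, ∠ ≈ 174.12°
∠T = 0.00° − 174.12° = -174.12°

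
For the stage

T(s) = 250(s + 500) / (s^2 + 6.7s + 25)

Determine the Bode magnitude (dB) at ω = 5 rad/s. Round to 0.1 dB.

71.4 dB

At s = jω = j5:
zero (s+500): 500 + j5 → |·| = √(500²+5²) = √250025 ≈ 500.02, ∠ = arctan(5/500) ≈ 0.57°
quadratic: (j5)² + 6.7·j5 + 25 = 0 + j33.5 → |·| ≈ 33.5, ∠ ≈ 90.00°
|T| = 250 · 500.02 / 33.5 ≈ 3731.5
Gain = 20 log₁₀(3731.5) ≈ 71.44 dB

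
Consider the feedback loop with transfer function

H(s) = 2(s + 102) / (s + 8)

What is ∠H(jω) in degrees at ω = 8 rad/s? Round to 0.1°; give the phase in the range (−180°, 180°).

At s = jω = j8:
zero (s+102): 102 + j8 → |·| = √(102²+8²) = √10468 ≈ 102.31, ∠ = arctan(8/102) ≈ 4.48°
pole (s+8): 8 + j8 → |·| = √(8²+8²) = √128 ≈ 11.314, ∠ = arctan(8/8) ≈ 45.00°
∠H = 4.48° − 45.00° = -40.52°

-40.5°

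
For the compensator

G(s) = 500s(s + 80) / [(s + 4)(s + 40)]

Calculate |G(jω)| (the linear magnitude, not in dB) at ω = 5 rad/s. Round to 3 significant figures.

At s = jω = j5:
zero (s+80): 80 + j5 → |·| = √(80²+5²) = √6425 ≈ 80.156, ∠ = arctan(5/80) ≈ 3.58°
zero at origin: s = j5 → |·| = 5, ∠ = 90.00°
pole (s+4): 4 + j5 → |·| = √(4²+5²) = √41 ≈ 6.4031, ∠ = arctan(5/4) ≈ 51.34°
pole (s+40): 40 + j5 → |·| = √(40²+5²) = √1625 ≈ 40.311, ∠ = arctan(5/40) ≈ 7.13°
|G| = 500 · 400.78 / 258.12 ≈ 776.34

776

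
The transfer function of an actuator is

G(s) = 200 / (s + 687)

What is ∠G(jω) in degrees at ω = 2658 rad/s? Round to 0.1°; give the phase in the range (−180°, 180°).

Substitute s = j2658:
Numerator: 200 = 200 + j0
Denominator: (j2658) + 687 = 687 + j2658
|N| = √(200² + 0²) ≈ 200, ∠N ≈ 0.00°
|D| = √(687² + 2658²) ≈ 2745.3, ∠D ≈ 75.51°
∠G = 0.00° − 75.51° = -75.51°

-75.5°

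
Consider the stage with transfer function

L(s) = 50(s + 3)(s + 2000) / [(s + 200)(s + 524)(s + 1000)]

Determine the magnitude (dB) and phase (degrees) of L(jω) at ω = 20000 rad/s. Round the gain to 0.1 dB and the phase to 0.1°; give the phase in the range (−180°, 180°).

At s = jω = j20000:
zero (s+3): 3 + j20000 → |·| = √(3²+20000²) = √400000009 ≈ 20000, ∠ = arctan(20000/3) ≈ 89.99°
zero (s+2000): 2000 + j20000 → |·| = √(2000²+20000²) = √404000000 ≈ 20100, ∠ = arctan(20000/2000) ≈ 84.29°
pole (s+200): 200 + j20000 → |·| = √(200²+20000²) = √400040000 ≈ 20001, ∠ = arctan(20000/200) ≈ 89.43°
pole (s+524): 524 + j20000 → |·| = √(524²+20000²) = √400274576 ≈ 20007, ∠ = arctan(20000/524) ≈ 88.50°
pole (s+1000): 1000 + j20000 → |·| = √(1000²+20000²) = √401000000 ≈ 20025, ∠ = arctan(20000/1000) ≈ 87.14°
|L| = 50 · 4.02e+08 / 8.0132e+12 ≈ 0.0025084
Gain = 20 log₁₀(0.0025084) ≈ -52.01 dB
∠L = 174.28° − 265.07° = -90.79°

-52.0 dB, -90.8°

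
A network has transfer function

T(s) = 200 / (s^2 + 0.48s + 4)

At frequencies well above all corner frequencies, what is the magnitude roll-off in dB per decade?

Each pole contributes −20 dB/decade at high frequency; each zero contributes +20 dB/decade.
Net: 0 zero(s) − 2 pole(s) → -40 dB/decade.

-40 dB/decade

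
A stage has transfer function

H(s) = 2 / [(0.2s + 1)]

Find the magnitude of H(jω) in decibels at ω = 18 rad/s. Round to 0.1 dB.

-5.4 dB

At ω = 18 rad/s:
pole (1 + j18·0.2) = 1 + j3.6 → |·| ≈ 3.7363, ∠ ≈ 74.48°
|H| = 2 · 1 / (3.7363) ≈ 0.53529
Gain = 20 log₁₀(0.53529) ≈ -5.43 dB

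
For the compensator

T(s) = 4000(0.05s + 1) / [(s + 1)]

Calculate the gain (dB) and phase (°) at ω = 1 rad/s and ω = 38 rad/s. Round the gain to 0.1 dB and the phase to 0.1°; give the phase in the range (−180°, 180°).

ω = 1: 69.0 dB, -42.1°; ω = 38: 47.1 dB, -26.3°

At ω = 1 rad/s:
zero (1 + j1·0.05) = 1 + j0.05 → |·| ≈ 1.0012, ∠ ≈ 2.86°
pole (1 + j1·1) = 1 + j1 → |·| ≈ 1.4142, ∠ ≈ 45.00°
|T| = 4000 · 1.0012 / (1.4142) ≈ 2831.8
Gain = 20 log₁₀(2831.8) ≈ 69.04 dB
∠T = (2.86°) − (45.00°) = -42.14°

At ω = 38 rad/s:
zero (1 + j38·0.05) = 1 + j1.9 → |·| ≈ 2.1471, ∠ ≈ 62.24°
pole (1 + j38·1) = 1 + j38 → |·| ≈ 38.013, ∠ ≈ 88.49°
|T| = 4000 · 2.1471 / (38.013) ≈ 225.93
Gain = 20 log₁₀(225.93) ≈ 47.08 dB
∠T = (62.24°) − (88.49°) = -26.25°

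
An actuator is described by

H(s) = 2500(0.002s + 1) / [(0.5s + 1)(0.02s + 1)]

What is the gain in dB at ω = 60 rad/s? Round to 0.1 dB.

At ω = 60 rad/s:
zero (1 + j60·0.002) = 1 + j0.12 → |·| ≈ 1.0072, ∠ ≈ 6.84°
pole (1 + j60·0.5) = 1 + j30 → |·| ≈ 30.017, ∠ ≈ 88.09°
pole (1 + j60·0.02) = 1 + j1.2 → |·| ≈ 1.562, ∠ ≈ 50.19°
|H| = 2500 · 1.0072 / (30.017 · 1.562) ≈ 53.704
Gain = 20 log₁₀(53.704) ≈ 34.60 dB

34.6 dB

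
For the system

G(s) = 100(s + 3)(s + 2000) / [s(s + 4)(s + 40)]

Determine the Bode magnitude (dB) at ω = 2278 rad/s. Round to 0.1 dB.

At s = jω = j2278:
zero (s+3): 3 + j2278 → |·| = √(3²+2278²) = √5189293 ≈ 2278, ∠ = arctan(2278/3) ≈ 89.92°
zero (s+2000): 2000 + j2278 → |·| = √(2000²+2278²) = √9189284 ≈ 3031.4, ∠ = arctan(2278/2000) ≈ 48.72°
pole (s+4): 4 + j2278 → |·| = √(4²+2278²) = √5189300 ≈ 2278, ∠ = arctan(2278/4) ≈ 89.90°
pole (s+40): 40 + j2278 → |·| = √(40²+2278²) = √5190884 ≈ 2278.4, ∠ = arctan(2278/40) ≈ 88.99°
pole at origin: |s| = 2278, ∠ = 90.00° (in denominator)
|G| = 100 · 6.9055e+06 / 1.1823e+10 ≈ 0.058407
Gain = 20 log₁₀(0.058407) ≈ -24.67 dB

-24.7 dB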